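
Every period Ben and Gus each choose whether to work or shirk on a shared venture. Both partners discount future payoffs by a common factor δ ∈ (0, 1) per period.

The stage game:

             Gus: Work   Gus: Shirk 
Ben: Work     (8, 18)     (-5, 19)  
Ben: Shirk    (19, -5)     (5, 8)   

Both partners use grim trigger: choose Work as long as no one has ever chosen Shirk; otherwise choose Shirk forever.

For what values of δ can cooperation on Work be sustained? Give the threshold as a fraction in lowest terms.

Ben: cooperation gives 8 each period; deviation gives 19 once then 5 forever.
  8/(1−δ) ≥ 19 + 5δ/(1−δ) ⇒ δ ≥ 11/14.
Gus: cooperation gives 18 each period; deviation gives 19 once then 8 forever.
  δ ≥ 1/11.
Both must hold, so the binding constraint is Ben's: δ ≥ 11/14.

11/14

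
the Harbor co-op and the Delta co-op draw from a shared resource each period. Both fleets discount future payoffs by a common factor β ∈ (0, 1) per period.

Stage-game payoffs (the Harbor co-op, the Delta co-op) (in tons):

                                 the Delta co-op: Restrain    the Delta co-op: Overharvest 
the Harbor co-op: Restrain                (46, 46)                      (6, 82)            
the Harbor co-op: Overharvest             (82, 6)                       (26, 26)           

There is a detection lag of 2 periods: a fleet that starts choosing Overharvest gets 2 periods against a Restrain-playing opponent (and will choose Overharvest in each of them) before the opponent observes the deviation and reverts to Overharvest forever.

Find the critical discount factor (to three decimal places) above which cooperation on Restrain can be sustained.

The best deviation is to choose Overharvest for all 2 undetected periods, earning 82 each, then 26 forever once detected.
Deviation value: 82(1−β^2)/(1−β) + 26β^2/(1−β); cooperation value: 46/(1−β).
IC: 46 ≥ 82(1−β^2) + 26β^2 = 82 − 56β^2.
So β^2 ≥ 36/56 = 9/14, giving β ≥ (9/14)^(1/2) ≈ 0.802.

0.802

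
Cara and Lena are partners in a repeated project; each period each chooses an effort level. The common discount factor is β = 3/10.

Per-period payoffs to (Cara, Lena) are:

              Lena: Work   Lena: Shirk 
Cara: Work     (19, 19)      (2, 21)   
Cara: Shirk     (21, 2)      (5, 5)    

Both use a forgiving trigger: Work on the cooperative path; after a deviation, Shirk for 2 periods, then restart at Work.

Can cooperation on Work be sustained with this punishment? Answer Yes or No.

IC: β+…+β^2 ≥ (21−19)/(19−5) = 1/7.
At β = 3/10: partial sum = 0.3900 ≥ 0.1429. Cooperation sustainable.

Yes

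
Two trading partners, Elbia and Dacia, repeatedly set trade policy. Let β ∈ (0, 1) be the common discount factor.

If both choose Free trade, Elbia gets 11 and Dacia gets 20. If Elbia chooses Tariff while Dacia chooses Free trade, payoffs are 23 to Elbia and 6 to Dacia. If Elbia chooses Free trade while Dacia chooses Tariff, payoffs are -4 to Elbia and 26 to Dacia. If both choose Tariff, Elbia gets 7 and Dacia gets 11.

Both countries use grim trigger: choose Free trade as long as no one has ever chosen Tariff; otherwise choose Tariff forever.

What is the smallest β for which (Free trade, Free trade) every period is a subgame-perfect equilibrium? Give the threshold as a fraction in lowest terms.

For Elbia: deviation gain 23−11 = 12, per-period punishment loss 11−7 = 4. IC gives β ≥ 12/16 = 3/4.
For Dacia: gain 6, loss 9 per period, so β ≥ 6/15 = 2/5.
The tighter constraint is Elbia's, so cooperation needs β ≥ 3/4.

3/4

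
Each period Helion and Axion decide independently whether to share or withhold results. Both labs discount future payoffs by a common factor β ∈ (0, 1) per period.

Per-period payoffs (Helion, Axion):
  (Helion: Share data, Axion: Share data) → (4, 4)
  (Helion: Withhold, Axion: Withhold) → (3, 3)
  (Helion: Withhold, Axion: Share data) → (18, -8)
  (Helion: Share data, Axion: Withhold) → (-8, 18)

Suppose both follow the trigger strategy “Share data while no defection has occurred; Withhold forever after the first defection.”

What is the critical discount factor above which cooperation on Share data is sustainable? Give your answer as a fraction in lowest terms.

Under grim trigger the critical discount factor is (T−C)/(T−P) with T = 18, C = 4, P = 3.
β* = (18−4)/(18−3) = 14/15.

14/15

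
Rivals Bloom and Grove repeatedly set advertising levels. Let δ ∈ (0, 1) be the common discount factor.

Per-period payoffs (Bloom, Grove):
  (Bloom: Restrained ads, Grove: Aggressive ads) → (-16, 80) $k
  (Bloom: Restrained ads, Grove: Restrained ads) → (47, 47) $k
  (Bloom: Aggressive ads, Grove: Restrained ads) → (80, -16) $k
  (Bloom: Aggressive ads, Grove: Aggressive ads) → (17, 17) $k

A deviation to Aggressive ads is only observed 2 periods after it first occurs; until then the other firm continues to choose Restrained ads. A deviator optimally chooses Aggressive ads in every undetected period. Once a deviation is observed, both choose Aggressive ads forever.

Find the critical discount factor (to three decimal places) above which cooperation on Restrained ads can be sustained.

0.724

Deviating for the 2 undetected periods gains 80−47 = 33 per period over cooperation, then loses 47−17 = 30 per period forever once punishment starts.
Gain: 33(1 + δ + … + δ^1); loss: 30·δ^2/(1−δ).
No profitable deviation ⇔ 33(1−δ^2) ≤ 30·δ^2, i.e. δ^2 ≥ 33/(33+30) = 11/21.
Hence δ ≥ (11/21)^(1/2) ≈ 0.724.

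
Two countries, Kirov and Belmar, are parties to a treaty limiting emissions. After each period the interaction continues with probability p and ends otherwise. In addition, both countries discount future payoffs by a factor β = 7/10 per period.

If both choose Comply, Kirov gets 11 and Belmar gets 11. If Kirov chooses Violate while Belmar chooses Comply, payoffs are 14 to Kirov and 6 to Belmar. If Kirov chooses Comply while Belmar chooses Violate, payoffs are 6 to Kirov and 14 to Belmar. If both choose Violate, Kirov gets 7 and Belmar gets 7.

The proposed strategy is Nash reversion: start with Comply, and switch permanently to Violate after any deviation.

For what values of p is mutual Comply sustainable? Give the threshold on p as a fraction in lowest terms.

With continuation probability p and discount β, the effective per-period discount factor is βp.
Grim-trigger IC: βp ≥ (14−11)/(14−7) = 3/7.
So p ≥ (3/7)/(7/10) = 30/49.

30/49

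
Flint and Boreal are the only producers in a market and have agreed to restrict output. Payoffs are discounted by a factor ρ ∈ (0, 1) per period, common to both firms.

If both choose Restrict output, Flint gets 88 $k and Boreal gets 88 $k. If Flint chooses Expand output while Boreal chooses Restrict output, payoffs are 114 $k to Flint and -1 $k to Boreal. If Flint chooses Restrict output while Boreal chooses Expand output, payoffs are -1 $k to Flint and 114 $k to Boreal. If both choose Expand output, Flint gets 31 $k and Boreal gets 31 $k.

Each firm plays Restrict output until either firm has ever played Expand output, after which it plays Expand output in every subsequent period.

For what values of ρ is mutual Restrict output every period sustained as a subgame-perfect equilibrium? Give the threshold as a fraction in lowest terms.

26/83

Under grim trigger the critical discount factor is (T−C)/(T−P) with T = 114, C = 88, P = 31.
ρ* = (114−88)/(114−31) = 26/83.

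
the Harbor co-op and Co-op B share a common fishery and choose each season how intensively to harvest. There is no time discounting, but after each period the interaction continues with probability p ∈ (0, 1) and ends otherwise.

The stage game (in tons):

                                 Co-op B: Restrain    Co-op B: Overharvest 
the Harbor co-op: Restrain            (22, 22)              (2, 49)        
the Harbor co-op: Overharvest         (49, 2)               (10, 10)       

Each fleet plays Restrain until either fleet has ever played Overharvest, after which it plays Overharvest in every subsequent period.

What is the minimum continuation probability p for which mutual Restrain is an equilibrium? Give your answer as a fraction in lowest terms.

9/13

With no time discounting, the continuation probability p plays the role of the discount factor.
Grim-trigger IC: 22/(1−p) ≥ 49 + 10p/(1−p) ⇒ p ≥ (49−22)/(49−10) = 9/13.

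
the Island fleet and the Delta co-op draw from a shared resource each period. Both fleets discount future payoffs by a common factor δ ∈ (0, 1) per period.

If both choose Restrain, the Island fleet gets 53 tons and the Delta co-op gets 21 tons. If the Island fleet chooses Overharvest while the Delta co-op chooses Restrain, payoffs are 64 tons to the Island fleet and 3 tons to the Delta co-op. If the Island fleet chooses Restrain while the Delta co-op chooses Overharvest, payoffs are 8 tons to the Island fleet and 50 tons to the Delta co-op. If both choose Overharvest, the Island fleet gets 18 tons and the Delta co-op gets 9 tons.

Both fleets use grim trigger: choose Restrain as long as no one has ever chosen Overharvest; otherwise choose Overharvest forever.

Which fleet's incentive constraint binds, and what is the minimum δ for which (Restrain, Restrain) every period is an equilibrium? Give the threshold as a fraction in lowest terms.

the Delta co-op; δ ≥ 29/41

the Island fleet: cooperation gives 53 each period; deviation gives 64 once then 18 forever.
  53/(1−δ) ≥ 64 + 18δ/(1−δ) ⇒ δ ≥ 11/46.
the Delta co-op: cooperation gives 21 each period; deviation gives 50 once then 9 forever.
  δ ≥ 29/41.
Both must hold, so the binding constraint is the Delta co-op's: δ ≥ 29/41.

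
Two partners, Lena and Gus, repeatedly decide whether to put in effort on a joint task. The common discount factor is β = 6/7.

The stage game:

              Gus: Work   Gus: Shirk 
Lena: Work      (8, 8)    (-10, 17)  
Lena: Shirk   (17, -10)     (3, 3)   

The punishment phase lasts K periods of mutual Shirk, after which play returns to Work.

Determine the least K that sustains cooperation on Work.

IC: β(1−β^K)/(1−β) ≥ (17−8)/(8−3) = 9/5.
With β = 6/7: need 1 − β^K ≥ 9/5·(1−6/7)/(6/7), i.e. β^K ≤ 0.7000.
Since (6/7)^2 = 0.7347 and (6/7)^3 = 0.6297, the smallest such K is 3.

3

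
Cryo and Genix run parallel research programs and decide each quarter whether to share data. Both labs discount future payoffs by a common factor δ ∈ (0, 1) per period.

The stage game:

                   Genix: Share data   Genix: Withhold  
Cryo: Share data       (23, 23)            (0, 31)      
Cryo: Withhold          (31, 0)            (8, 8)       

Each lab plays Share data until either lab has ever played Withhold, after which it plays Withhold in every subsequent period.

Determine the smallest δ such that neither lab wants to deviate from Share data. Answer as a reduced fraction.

Under grim trigger the critical discount factor is (T−C)/(T−P) with T = 31, C = 23, P = 8.
δ* = (31−23)/(31−8) = 8/23.

8/23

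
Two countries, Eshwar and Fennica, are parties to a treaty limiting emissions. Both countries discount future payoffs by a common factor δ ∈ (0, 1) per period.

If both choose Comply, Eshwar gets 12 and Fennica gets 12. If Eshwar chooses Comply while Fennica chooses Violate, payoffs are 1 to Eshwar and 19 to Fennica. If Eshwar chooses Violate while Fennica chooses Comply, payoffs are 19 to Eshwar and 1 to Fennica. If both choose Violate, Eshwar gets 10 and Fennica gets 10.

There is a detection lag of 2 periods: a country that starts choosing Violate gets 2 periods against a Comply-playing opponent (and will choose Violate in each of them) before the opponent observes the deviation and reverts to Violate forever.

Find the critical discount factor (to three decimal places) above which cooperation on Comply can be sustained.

Deviating for the 2 undetected periods gains 19−12 = 7 per period over cooperation, then loses 12−10 = 2 per period forever once punishment starts.
Gain: 7(1 + δ + … + δ^1); loss: 2·δ^2/(1−δ).
No profitable deviation ⇔ 7(1−δ^2) ≤ 2·δ^2, i.e. δ^2 ≥ 7/(7+2) = 7/9.
Hence δ ≥ (7/9)^(1/2) ≈ 0.882.

0.882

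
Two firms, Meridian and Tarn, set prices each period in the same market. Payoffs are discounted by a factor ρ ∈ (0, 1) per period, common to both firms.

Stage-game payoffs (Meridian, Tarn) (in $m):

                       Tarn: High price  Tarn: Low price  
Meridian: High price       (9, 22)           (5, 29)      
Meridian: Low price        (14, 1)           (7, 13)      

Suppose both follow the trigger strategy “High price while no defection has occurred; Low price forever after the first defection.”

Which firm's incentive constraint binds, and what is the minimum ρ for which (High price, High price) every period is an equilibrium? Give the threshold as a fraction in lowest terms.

Meridian: cooperation gives 9 each period; deviation gives 14 once then 7 forever.
  9/(1−ρ) ≥ 14 + 7ρ/(1−ρ) ⇒ ρ ≥ 5/7.
Tarn: cooperation gives 22 each period; deviation gives 29 once then 13 forever.
  ρ ≥ 7/16.
Both must hold, so the binding constraint is Meridian's: ρ ≥ 5/7.

Meridian; ρ ≥ 5/7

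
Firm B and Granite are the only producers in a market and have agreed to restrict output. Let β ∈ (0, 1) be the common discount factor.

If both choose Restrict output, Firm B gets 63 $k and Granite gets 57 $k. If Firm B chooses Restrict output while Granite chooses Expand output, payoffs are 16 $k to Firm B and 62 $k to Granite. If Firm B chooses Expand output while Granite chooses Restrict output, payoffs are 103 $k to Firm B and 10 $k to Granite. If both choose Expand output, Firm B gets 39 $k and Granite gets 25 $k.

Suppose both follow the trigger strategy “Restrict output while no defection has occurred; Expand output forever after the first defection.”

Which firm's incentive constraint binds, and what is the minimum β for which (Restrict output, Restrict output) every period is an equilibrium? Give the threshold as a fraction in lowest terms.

Firm B; β ≥ 5/8

Firm B's threshold: (103−63)/(103−39) = 5/8.
Granite's threshold: (62−57)/(62−25) = 5/37.
5/8 > 5/37, so Firm B binds and β* = 5/8.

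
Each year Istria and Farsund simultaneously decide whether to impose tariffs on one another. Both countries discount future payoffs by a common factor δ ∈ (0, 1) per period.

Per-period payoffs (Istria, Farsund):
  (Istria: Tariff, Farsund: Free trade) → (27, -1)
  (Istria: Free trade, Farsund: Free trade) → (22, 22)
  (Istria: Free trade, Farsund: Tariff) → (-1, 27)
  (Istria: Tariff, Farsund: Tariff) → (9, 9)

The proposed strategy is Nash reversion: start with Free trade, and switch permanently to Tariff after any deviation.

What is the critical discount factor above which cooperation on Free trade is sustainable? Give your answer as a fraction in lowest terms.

5/18

Cooperation forever yields 22 each period: 22/(1−δ).
Deviating yields 27 once, then 9 forever: 27 + 9δ/(1−δ).
No profitable deviation requires 22/(1−δ) ≥ 27 + 9δ/(1−δ).
Multiplying by (1−δ): 22 ≥ 27(1−δ) + 9δ = 27 − 18δ.
So 18δ ≥ 5, i.e. δ ≥ 5/18.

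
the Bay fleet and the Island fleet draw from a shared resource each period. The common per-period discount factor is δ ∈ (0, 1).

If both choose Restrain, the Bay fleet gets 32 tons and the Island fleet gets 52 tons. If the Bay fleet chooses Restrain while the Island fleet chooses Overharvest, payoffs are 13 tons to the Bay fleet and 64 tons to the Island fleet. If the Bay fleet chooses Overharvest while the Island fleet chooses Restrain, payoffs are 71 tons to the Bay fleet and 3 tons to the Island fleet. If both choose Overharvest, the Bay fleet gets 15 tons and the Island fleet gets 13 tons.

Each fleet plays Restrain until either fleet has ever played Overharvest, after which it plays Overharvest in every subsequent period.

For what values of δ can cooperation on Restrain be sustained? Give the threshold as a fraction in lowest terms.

the Bay fleet: cooperation gives 32 each period; deviation gives 71 once then 15 forever.
  32/(1−δ) ≥ 71 + 15δ/(1−δ) ⇒ δ ≥ 39/56.
the Island fleet: cooperation gives 52 each period; deviation gives 64 once then 13 forever.
  δ ≥ 12/51 = 4/17.
Both must hold, so the binding constraint is the Bay fleet's: δ ≥ 39/56.

39/56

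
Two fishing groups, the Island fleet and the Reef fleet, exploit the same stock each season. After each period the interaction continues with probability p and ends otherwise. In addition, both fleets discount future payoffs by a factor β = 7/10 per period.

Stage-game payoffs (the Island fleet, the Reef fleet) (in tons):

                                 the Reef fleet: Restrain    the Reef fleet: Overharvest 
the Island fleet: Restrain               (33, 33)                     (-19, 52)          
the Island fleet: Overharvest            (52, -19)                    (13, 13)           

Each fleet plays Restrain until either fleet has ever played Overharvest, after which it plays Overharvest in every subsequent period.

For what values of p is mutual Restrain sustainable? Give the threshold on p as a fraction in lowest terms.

190/273

Expected continuation weight on next period's payoff is β·p = 7/10·p, which plays the role of the discount factor.
Cooperation requires 7/10·p ≥ (52−33)/(52−13) = 19/39, hence p ≥ 190/273.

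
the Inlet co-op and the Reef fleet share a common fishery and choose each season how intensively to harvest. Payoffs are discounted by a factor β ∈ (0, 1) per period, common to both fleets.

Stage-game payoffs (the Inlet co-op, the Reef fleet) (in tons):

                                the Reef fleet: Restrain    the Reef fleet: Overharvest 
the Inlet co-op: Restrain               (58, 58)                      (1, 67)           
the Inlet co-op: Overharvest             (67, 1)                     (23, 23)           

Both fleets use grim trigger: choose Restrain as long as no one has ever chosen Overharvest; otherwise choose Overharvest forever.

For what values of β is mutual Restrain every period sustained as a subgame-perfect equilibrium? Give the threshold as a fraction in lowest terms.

9/44

One-period gain from deviating is 67 − 58 = 9. The loss is 58 − 23 = 35 in every subsequent period, with present value 35·β/(1−β).
Deviation is unprofitable when 35·β/(1−β) ≥ 9, i.e. β/(1−β) ≥ 9/35.
Equivalently β ≥ 9/(9+35) = 9/44.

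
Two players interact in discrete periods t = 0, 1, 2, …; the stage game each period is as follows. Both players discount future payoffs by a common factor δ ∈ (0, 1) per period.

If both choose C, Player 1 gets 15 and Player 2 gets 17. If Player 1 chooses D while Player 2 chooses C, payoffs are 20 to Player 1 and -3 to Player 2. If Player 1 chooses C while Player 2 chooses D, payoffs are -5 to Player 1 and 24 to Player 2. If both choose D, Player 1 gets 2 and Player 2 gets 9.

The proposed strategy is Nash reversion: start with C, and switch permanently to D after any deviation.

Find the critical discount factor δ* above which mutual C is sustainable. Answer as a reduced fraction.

Player 1's threshold: (20−15)/(20−2) = 5/18.
Player 2's threshold: (24−17)/(24−9) = 7/15.
5/18 < 7/15, so Player 2 binds and δ* = 7/15.

7/15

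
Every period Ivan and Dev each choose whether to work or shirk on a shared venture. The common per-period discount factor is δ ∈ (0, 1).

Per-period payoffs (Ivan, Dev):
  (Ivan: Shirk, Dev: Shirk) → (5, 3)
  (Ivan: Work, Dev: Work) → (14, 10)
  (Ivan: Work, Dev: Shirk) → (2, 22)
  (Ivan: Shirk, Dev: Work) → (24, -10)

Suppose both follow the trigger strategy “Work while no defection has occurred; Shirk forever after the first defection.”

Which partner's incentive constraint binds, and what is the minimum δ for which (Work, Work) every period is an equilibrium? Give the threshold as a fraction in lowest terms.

Ivan: cooperation gives 14 each period; deviation gives 24 once then 5 forever.
  14/(1−δ) ≥ 24 + 5δ/(1−δ) ⇒ δ ≥ 10/19.
Dev: cooperation gives 10 each period; deviation gives 22 once then 3 forever.
  δ ≥ 12/19.
Both must hold, so the binding constraint is Dev's: δ ≥ 12/19.

Dev; δ ≥ 12/19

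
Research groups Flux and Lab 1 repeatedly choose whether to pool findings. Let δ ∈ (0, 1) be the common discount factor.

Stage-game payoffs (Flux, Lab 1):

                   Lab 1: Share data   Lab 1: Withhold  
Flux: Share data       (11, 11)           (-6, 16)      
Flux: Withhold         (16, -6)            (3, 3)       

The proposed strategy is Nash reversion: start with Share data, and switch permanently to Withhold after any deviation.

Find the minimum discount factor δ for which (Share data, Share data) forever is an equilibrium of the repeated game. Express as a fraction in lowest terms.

One-period gain from deviating is 16 − 11 = 5. The loss is 11 − 3 = 8 in every subsequent period, with present value 8·δ/(1−δ).
Deviation is unprofitable when 8·δ/(1−δ) ≥ 5, i.e. δ/(1−δ) ≥ 5/8.
Equivalently δ ≥ 5/(5+8) = 5/13.

5/13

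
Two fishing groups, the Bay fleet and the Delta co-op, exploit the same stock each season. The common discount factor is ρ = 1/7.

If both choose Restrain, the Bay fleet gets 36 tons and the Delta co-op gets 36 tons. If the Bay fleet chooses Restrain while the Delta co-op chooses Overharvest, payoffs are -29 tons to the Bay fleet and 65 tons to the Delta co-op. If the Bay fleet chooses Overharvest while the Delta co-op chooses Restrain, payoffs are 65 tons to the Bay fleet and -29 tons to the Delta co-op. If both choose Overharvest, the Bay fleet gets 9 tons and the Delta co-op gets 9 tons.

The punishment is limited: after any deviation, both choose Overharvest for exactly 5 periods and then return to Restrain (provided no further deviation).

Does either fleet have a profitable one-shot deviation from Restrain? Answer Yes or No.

A one-shot deviation gives 65 now, then 9 for 5 periods, then back to 36.
Gain from deviating: (65−36) today; loss: (36−9) in each of the next 5 periods.
No-deviation condition: (36−9)(ρ+…+ρ^5) ≥ 65−36, i.e. ρ+…+ρ^5 ≥ 29/27.
At ρ = 1/7: ρ+…+ρ^5 = 0.1667 < 1.0741.
So cooperation is not sustainable.

Yes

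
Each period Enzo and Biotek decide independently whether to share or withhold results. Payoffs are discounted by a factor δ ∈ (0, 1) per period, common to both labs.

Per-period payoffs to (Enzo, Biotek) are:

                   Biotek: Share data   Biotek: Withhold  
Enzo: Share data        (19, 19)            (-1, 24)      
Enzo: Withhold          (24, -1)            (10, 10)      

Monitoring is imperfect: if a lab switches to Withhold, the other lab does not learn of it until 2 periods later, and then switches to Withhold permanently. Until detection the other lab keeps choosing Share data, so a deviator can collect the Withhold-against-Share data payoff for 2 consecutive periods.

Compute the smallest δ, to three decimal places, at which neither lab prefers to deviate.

0.598

Deviating for the 2 undetected periods gains 24−19 = 5 per period over cooperation, then loses 19−10 = 9 per period forever once punishment starts.
Gain: 5(1 + δ + … + δ^1); loss: 9·δ^2/(1−δ).
No profitable deviation ⇔ 5(1−δ^2) ≤ 9·δ^2, i.e. δ^2 ≥ 5/(5+9) = 5/14.
Hence δ ≥ (5/14)^(1/2) ≈ 0.598.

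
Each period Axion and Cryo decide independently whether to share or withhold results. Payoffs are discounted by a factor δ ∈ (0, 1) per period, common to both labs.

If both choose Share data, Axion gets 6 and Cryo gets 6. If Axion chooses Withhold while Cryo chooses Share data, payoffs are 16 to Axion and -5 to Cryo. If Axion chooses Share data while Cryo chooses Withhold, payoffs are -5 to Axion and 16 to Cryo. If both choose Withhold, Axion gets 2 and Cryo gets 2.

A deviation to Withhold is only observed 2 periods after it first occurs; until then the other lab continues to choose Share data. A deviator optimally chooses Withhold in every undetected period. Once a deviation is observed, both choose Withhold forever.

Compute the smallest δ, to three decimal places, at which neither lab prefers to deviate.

The best deviation is to choose Withhold for all 2 undetected periods, earning 16 each, then 2 forever once detected.
Deviation value: 16(1−δ^2)/(1−δ) + 2δ^2/(1−δ); cooperation value: 6/(1−δ).
IC: 6 ≥ 16(1−δ^2) + 2δ^2 = 16 − 14δ^2.
So δ^2 ≥ 10/14 = 5/7, giving δ ≥ (5/7)^(1/2) ≈ 0.845.

0.845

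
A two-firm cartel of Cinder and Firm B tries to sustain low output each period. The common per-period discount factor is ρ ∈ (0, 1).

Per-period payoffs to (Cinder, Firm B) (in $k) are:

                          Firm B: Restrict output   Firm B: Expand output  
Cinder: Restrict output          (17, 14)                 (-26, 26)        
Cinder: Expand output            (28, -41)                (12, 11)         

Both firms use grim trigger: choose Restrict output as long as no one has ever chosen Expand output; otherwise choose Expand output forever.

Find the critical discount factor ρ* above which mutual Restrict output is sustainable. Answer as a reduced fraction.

Cinder's threshold: (28−17)/(28−12) = 11/16.
Firm B's threshold: (26−14)/(26−11) = 4/5.
11/16 < 4/5, so Firm B binds and ρ* = 4/5.

4/5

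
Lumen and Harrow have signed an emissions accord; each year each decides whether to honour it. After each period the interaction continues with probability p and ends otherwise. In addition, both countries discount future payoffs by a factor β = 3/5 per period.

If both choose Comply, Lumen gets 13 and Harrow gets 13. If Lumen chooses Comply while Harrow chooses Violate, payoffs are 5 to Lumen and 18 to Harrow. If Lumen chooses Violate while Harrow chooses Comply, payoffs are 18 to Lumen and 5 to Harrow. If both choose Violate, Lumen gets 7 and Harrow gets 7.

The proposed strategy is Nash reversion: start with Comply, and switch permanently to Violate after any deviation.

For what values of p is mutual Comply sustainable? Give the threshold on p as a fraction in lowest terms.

25/33

With continuation probability p and discount β, the effective per-period discount factor is βp.
Grim-trigger IC: βp ≥ (18−13)/(18−7) = 5/11.
So p ≥ (5/11)/(3/5) = 25/33.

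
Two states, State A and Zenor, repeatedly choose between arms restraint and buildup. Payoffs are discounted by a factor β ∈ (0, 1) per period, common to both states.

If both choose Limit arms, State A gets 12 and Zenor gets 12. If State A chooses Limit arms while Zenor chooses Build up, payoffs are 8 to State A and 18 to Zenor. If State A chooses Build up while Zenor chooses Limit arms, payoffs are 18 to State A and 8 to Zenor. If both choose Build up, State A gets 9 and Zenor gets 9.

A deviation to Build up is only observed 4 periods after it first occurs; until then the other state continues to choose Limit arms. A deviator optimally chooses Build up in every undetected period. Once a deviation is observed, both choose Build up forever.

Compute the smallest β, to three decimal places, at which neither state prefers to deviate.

0.904

The best deviation is to choose Build up for all 4 undetected periods, earning 18 each, then 9 forever once detected.
Deviation value: 18(1−β^4)/(1−β) + 9β^4/(1−β); cooperation value: 12/(1−β).
IC: 12 ≥ 18(1−β^4) + 9β^4 = 18 − 9β^4.
So β^4 ≥ 6/9 = 2/3, giving β ≥ (2/3)^(1/4) ≈ 0.904.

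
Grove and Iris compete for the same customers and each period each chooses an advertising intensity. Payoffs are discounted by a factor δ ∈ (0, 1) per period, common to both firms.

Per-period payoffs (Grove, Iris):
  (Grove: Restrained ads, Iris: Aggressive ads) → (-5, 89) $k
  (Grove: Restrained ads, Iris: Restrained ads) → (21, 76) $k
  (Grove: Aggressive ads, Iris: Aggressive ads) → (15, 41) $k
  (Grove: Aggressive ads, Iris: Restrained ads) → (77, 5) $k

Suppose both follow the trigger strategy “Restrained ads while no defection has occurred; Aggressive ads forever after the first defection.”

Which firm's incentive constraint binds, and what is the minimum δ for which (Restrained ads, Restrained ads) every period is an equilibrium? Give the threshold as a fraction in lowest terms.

Grove; δ ≥ 28/31

For Grove: deviation gain 77−21 = 56, per-period punishment loss 21−15 = 6. IC gives δ ≥ 56/62 = 28/31.
For Iris: gain 13, loss 35 per period, so δ ≥ 13/48.
The tighter constraint is Grove's, so cooperation needs δ ≥ 28/31.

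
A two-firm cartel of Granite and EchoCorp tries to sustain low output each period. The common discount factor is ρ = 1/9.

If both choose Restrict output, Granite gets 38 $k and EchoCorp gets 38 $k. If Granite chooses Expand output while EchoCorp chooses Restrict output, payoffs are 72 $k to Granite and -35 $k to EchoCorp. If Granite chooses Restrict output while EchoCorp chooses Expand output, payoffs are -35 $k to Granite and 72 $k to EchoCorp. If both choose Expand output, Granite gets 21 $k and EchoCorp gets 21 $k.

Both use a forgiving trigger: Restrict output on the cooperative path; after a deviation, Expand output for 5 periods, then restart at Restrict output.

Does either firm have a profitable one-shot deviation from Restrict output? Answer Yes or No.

Yes

IC: ρ+…+ρ^5 ≥ (72−38)/(38−21) = 2.
At ρ = 1/9: partial sum = 0.1250 < 2.0000. Cooperation not sustainable.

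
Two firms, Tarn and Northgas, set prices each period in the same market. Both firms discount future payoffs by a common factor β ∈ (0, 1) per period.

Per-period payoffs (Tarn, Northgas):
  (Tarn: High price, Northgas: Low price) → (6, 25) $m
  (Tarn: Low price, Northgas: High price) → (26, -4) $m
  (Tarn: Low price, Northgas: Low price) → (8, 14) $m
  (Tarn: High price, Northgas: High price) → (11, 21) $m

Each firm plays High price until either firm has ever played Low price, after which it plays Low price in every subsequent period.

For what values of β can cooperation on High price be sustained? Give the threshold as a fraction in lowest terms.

5/6

Tarn's threshold: (26−11)/(26−8) = 5/6.
Northgas's threshold: (25−21)/(25−14) = 4/11.
5/6 > 4/11, so Tarn binds and β* = 5/6.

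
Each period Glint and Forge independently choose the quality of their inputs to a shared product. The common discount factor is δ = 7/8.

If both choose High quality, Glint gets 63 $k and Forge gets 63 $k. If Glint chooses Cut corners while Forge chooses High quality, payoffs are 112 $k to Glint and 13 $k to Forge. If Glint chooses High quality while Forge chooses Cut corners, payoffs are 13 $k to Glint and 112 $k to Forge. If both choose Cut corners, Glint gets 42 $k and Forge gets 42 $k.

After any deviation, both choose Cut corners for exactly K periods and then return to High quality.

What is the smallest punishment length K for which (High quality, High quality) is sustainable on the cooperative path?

4

No profitable deviation requires (63−42)(δ+…+δ^K) ≥ 112−63, i.e. δ+…+δ^K ≥ 7/3 ≈ 2.3333.
With δ = 7/8, the partial sums are K=1: 0.8750, K=2: 1.6406, K=3: 2.3105, K=4: 2.8967.
K = 4 is the first length at which the sum reaches 2.3333.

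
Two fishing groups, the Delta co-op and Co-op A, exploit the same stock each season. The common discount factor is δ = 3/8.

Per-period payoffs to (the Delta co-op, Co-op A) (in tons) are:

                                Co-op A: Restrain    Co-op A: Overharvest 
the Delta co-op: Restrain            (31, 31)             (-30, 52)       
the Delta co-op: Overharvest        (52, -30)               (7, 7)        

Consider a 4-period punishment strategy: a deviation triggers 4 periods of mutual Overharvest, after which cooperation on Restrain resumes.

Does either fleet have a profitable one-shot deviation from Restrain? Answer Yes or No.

Yes

A one-shot deviation gives 52 now, then 7 for 4 periods, then back to 31.
Gain from deviating: (52−31) today; loss: (31−7) in each of the next 4 periods.
No-deviation condition: (31−7)(δ+…+δ^4) ≥ 52−31, i.e. δ+…+δ^4 ≥ 7/8.
At δ = 3/8: δ+…+δ^4 = 0.5881 < 0.8750.
So cooperation is not sustainable.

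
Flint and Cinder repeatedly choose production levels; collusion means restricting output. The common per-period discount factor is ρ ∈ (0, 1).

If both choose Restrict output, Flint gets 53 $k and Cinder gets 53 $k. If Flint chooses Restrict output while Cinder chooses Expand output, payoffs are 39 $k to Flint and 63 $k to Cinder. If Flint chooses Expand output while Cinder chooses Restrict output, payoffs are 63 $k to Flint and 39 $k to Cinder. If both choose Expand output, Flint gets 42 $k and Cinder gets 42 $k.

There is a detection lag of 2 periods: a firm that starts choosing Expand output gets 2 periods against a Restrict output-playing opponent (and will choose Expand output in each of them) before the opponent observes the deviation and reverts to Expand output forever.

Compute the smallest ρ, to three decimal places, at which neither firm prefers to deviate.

Deviating for the 2 undetected periods gains 63−53 = 10 per period over cooperation, then loses 53−42 = 11 per period forever once punishment starts.
Gain: 10(1 + ρ + … + ρ^1); loss: 11·ρ^2/(1−ρ).
No profitable deviation ⇔ 10(1−ρ^2) ≤ 11·ρ^2, i.e. ρ^2 ≥ 10/(10+11) = 10/21.
Hence ρ ≥ (10/21)^(1/2) ≈ 0.690.

0.690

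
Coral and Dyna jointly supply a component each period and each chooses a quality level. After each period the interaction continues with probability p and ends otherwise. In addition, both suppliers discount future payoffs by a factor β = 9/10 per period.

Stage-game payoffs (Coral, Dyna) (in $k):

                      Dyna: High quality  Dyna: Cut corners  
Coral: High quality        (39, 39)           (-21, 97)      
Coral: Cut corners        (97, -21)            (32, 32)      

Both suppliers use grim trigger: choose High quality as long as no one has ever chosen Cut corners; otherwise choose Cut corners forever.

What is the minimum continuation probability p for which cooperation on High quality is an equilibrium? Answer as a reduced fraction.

116/117

Expected continuation weight on next period's payoff is β·p = 9/10·p, which plays the role of the discount factor.
Cooperation requires 9/10·p ≥ (97−39)/(97−32) = 58/65, hence p ≥ 116/117.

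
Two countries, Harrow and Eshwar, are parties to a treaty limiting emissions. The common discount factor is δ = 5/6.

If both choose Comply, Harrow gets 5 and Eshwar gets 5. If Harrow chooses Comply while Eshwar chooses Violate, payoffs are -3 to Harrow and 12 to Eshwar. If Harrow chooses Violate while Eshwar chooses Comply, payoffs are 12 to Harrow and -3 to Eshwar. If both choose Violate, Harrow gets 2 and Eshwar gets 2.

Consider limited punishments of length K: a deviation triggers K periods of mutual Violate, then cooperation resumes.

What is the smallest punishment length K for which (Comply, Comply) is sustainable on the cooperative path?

IC: δ(1−δ^K)/(1−δ) ≥ (12−5)/(5−2) = 7/3.
With δ = 5/6: need 1 − δ^K ≥ 7/3·(1−5/6)/(5/6), i.e. δ^K ≤ 0.5333.
Since (5/6)^3 = 0.5787 and (5/6)^4 = 0.4823, the smallest such K is 4.

4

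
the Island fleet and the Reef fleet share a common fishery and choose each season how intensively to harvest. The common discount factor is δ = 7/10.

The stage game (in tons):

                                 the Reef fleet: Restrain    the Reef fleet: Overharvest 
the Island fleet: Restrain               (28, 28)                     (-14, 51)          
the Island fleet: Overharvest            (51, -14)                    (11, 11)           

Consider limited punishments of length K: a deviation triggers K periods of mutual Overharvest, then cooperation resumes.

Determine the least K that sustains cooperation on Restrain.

3

IC: δ(1−δ^K)/(1−δ) ≥ (51−28)/(28−11) = 23/17.
With δ = 7/10: need 1 − δ^K ≥ 23/17·(1−7/10)/(7/10), i.e. δ^K ≤ 0.4202.
Since (7/10)^2 = 0.4900 and (7/10)^3 = 0.3430, the smallest such K is 3.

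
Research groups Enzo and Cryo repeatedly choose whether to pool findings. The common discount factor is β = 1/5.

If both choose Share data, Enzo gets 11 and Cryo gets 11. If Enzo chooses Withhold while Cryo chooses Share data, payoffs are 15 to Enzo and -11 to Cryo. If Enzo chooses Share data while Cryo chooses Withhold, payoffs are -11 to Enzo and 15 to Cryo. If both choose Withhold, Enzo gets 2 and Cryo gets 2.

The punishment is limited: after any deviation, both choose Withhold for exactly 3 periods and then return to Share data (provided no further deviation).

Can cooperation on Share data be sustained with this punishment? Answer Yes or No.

No

A one-shot deviation gives 15 now, then 2 for 3 periods, then back to 11.
Gain from deviating: (15−11) today; loss: (11−2) in each of the next 3 periods.
No-deviation condition: (11−2)(β+…+β^3) ≥ 15−11, i.e. β+…+β^3 ≥ 4/9.
At β = 1/5: β+…+β^3 = 0.2480 < 0.4444.
So cooperation is not sustainable.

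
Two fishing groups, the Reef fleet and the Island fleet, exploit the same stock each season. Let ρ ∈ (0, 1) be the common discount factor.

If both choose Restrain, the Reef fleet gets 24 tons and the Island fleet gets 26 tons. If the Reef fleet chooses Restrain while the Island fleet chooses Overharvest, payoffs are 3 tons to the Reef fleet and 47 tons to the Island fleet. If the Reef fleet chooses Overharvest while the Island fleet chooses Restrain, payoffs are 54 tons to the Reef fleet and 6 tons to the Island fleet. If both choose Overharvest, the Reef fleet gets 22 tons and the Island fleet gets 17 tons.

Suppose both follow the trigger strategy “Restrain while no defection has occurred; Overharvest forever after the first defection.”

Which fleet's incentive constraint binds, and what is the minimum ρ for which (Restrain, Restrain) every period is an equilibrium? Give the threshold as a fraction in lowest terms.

For the Reef fleet: deviation gain 54−24 = 30, per-period punishment loss 24−22 = 2. IC gives ρ ≥ 30/32 = 15/16.
For the Island fleet: gain 21, loss 9 per period, so ρ ≥ 21/30 = 7/10.
The tighter constraint is the Reef fleet's, so cooperation needs ρ ≥ 15/16.

the Reef fleet; ρ ≥ 15/16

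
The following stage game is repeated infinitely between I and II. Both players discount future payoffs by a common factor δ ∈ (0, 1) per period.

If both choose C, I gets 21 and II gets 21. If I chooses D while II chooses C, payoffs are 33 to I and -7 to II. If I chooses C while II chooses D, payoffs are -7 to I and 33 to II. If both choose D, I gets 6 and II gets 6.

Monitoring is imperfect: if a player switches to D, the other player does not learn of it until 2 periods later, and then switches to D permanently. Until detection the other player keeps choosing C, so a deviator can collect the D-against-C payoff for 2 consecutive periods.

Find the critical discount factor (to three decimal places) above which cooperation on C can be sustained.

0.667

A deviator earns 33 for 2 periods, then 6 forever; cooperating earns 21 forever. Multiplying the IC by (1−δ):
21 ≥ 33(1−δ^2) + 6δ^2, so 27·δ^2 ≥ 12 and δ^2 ≥ 4/9.
δ ≥ (4/9)^(1/2) ≈ 0.667.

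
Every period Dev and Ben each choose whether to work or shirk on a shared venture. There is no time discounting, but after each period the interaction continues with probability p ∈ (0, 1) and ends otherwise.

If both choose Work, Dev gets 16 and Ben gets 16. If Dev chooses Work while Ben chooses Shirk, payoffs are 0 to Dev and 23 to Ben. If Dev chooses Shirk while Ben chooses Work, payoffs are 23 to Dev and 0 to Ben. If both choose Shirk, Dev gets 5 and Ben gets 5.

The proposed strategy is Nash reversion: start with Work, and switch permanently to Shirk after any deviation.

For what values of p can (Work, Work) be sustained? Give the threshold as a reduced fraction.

Expected cooperation value is 16 + p·16 + p²·16 + … = 16/(1−p); deviation gives 23 + p·5/(1−p).
16 ≥ 23(1−p) + 5p ⇒ 18p ≥ 7 ⇒ p ≥ 7/18.

7/18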